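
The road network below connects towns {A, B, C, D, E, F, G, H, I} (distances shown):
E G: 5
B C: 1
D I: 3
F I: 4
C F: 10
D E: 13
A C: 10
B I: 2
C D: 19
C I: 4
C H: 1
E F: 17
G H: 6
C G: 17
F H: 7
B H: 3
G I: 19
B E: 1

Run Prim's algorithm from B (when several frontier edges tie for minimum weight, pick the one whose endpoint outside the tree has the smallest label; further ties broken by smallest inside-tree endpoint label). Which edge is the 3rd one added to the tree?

Prim's algorithm from B:
Step 1: cheapest edge leaving the tree is B C (1); add C.
Step 2: cheapest edge leaving the tree is B E (1); add E.
Step 3: cheapest edge leaving the tree is C H (1); add H.
Step 4: cheapest edge leaving the tree is B I (2); add I.
Step 5: cheapest edge leaving the tree is D I (3); add D.
Step 6: cheapest edge leaving the tree is F I (4); add F.
Step 7: cheapest edge leaving the tree is E G (5); add G.
Step 8: cheapest edge leaving the tree is A C (10); add A.
The 3rd edge added is C H.

C-H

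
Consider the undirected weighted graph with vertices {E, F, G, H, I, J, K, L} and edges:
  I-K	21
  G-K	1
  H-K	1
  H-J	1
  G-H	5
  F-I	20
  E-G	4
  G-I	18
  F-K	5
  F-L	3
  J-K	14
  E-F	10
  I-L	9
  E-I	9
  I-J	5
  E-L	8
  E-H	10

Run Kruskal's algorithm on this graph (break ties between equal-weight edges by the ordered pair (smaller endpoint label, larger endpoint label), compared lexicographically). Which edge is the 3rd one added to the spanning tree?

Kruskal's algorithm — process edges by increasing weight (ties by edge label):
G-K (1): add — endpoints in different components.
H-J (1): add — endpoints in different components.
H-K (1): add — endpoints in different components.
F-L (3): add — endpoints in different components.
E-G (4): add — endpoints in different components.
F-K (5): add — endpoints in different components.
G-H (5): skip — G and H already connected.
I-J (5): add — endpoints in different components.
The 3rd edge added is H-K.

H-K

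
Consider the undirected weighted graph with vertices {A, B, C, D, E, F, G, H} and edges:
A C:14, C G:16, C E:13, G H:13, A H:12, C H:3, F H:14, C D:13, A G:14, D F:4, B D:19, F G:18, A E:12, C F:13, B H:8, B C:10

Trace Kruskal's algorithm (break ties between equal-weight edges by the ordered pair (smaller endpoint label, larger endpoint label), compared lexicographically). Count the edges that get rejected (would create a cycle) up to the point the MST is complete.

Kruskal: consider edges lightest-first.
C H (3): add — endpoints in different components.
D F (4): add — endpoints in different components.
B H (8): add — endpoints in different components.
B C (10): skip — B and C already connected.
A E (12): add — endpoints in different components.
A H (12): add — endpoints in different components.
C D (13): add — endpoints in different components.
C E (13): skip — C and E already connected.
C F (13): skip — C and F already connected.
G H (13): add — endpoints in different components.
Edges rejected before the tree was complete: 3.

3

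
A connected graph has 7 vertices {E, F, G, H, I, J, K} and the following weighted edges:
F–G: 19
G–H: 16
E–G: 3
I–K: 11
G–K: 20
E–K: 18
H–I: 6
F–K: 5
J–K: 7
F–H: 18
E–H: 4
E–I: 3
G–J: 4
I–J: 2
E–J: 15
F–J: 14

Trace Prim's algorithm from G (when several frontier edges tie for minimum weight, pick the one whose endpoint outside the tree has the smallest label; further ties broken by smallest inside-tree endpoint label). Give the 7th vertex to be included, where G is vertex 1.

Prim's algorithm from G:
Step 1: cheapest edge leaving the tree is E–G (3); add E.
Step 2: cheapest edge leaving the tree is E–I (3); add I.
Step 3: cheapest edge leaving the tree is I–J (2); add J.
Step 4: cheapest edge leaving the tree is E–H (4); add H.
Step 5: cheapest edge leaving the tree is J–K (7); add K.
Step 6: cheapest edge leaving the tree is F–K (5); add F.
Vertex order: G, E, I, J, H, K, F. The 7th vertex is F.

F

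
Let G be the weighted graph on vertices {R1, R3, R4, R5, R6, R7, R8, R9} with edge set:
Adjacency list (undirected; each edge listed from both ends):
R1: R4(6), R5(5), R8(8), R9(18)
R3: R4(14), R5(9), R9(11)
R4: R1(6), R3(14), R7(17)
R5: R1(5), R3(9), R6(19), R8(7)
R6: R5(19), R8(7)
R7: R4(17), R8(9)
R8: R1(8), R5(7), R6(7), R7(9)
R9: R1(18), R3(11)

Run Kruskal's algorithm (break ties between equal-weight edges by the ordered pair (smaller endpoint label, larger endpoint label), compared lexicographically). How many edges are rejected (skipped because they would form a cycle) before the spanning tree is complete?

Kruskal: consider edges lightest-first.
R1–R5 (5): add — endpoints in different components.
R1–R4 (6): add — endpoints in different components.
R5–R8 (7): add — endpoints in different components.
R6–R8 (7): add — endpoints in different components.
R1–R8 (8): skip — R8 and R1 already connected.
R3–R5 (9): add — endpoints in different components.
R7–R8 (9): add — endpoints in different components.
R3–R9 (11): add — endpoints in different components.
Edges rejected before the tree was complete: 1.

1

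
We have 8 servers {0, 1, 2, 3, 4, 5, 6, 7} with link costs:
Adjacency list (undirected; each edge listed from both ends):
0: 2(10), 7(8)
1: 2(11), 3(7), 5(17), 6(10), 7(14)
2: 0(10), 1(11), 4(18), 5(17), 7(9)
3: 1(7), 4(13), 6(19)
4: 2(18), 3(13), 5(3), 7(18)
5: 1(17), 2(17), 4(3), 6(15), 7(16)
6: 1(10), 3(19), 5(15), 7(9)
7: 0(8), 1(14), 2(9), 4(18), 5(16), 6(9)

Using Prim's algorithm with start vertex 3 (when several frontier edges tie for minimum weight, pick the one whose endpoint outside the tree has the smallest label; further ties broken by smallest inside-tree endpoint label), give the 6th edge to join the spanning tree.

3-4

Grow the tree from 3 using Prim:
Step 1: cheapest edge leaving the tree is 1—3 (7); add 1.
Step 2: cheapest edge leaving the tree is 1—6 (10); add 6.
Step 3: cheapest edge leaving the tree is 6—7 (9); add 7.
Step 4: cheapest edge leaving the tree is 0—7 (8); add 0.
Step 5: cheapest edge leaving the tree is 2—7 (9); add 2.
Step 6: cheapest edge leaving the tree is 3—4 (13); add 4.
Step 7: cheapest edge leaving the tree is 4—5 (3); add 5.
The 6th edge added is 3—4.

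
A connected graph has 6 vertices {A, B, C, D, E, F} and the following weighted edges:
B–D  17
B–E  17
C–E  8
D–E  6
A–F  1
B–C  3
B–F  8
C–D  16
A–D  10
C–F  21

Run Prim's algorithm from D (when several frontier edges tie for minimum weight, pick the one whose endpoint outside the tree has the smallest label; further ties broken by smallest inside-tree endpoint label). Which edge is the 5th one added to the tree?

Prim, starting at D.
Step 1: cheapest edge leaving the tree is D–E (6); add E.
Step 2: cheapest edge leaving the tree is C–E (8); add C.
Step 3: cheapest edge leaving the tree is B–C (3); add B.
Step 4: cheapest edge leaving the tree is B–F (8); add F.
Step 5: cheapest edge leaving the tree is A–F (1); add A.
The 5th edge added is A–F.

A-F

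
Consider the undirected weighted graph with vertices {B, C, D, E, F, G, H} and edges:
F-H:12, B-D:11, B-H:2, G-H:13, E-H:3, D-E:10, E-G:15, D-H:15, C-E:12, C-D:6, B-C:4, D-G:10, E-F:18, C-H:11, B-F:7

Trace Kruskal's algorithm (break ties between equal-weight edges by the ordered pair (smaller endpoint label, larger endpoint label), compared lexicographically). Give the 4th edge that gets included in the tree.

Sort edges by weight, then run Kruskal:
B-H (2): add — endpoints in different components.
E-H (3): add — endpoints in different components.
B-C (4): add — endpoints in different components.
C-D (6): add — endpoints in different components.
B-F (7): add — endpoints in different components.
D-E (10): skip — D and E already connected.
D-G (10): add — endpoints in different components.
The 4th edge added is C-D.

C-D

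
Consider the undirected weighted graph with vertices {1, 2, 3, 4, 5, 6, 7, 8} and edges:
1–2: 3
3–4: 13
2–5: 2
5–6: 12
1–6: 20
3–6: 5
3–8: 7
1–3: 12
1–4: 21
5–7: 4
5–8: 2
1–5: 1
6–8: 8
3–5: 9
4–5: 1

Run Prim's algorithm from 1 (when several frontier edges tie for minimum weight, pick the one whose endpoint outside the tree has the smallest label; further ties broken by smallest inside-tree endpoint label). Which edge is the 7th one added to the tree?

3-6

Prim, starting at 1.
Step 1: cheapest edge leaving the tree is 1–5 (1); add 5.
Step 2: cheapest edge leaving the tree is 4–5 (1); add 4.
Step 3: cheapest edge leaving the tree is 2–5 (2); add 2.
Step 4: cheapest edge leaving the tree is 5–8 (2); add 8.
Step 5: cheapest edge leaving the tree is 5–7 (4); add 7.
Step 6: cheapest edge leaving the tree is 3–8 (7); add 3.
Step 7: cheapest edge leaving the tree is 3–6 (5); add 6.
The 7th edge added is 3–6.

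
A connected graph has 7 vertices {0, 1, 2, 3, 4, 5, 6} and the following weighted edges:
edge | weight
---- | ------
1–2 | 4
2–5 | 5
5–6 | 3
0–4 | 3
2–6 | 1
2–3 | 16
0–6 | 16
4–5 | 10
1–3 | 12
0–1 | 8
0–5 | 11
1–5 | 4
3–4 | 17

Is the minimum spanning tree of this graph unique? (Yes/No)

Kruskal's algorithm — process edges by increasing weight (ties by edge label):
2–6 (1): add. Components now {0} {1} {2,6} {3} {4} {5}
0–4 (3): add. Components now {0,4} {1} {2,6} {3} {5}
5–6 (3): add. Components now {0,4} {1} {2,5,6} {3}
1–2 (4): add. Components now {0,4} {1,2,5,6} {3}
1–5 (4): skip — 1 and 5 already connected.
2–5 (5): skip — 2 and 5 already connected.
0–1 (8): add. Components now {0,1,2,4,5,6} {3}
4–5 (10): skip — 4 and 5 already connected.
0–5 (11): skip — 0 and 5 already connected.
1–3 (12): add. Components now {0,1,2,3,4,5,6}
Non-tree edge 1–5 has weight 4, equal to the heaviest edge on its tree cycle — swapping gives another MST of the same weight. Not unique.

No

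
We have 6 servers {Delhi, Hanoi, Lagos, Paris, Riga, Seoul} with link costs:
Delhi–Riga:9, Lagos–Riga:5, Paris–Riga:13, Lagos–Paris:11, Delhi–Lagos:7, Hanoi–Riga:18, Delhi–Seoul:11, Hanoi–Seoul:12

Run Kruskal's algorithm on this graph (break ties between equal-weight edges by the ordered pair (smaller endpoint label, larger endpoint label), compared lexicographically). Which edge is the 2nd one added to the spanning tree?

Kruskal: consider edges lightest-first.
Lagos–Riga (5): add — endpoints in different components.
Delhi–Lagos (7): add — endpoints in different components.
Delhi–Riga (9): skip — Delhi and Riga already connected.
Delhi–Seoul (11): add — endpoints in different components.
Lagos–Paris (11): add — endpoints in different components.
Hanoi–Seoul (12): add — endpoints in different components.
The 2nd edge added is Delhi–Lagos.

Delhi-Lagos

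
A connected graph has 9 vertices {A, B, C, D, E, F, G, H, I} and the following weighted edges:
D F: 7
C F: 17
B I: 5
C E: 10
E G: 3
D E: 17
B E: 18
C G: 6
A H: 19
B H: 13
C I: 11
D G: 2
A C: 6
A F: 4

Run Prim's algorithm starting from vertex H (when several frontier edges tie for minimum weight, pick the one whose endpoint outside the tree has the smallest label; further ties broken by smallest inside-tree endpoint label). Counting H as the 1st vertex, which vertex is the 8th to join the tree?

D

Grow the tree from H using Prim:
Step 1: cheapest edge leaving the tree is B H (13); add B.
Step 2: cheapest edge leaving the tree is B I (5); add I.
Step 3: cheapest edge leaving the tree is C I (11); add C.
Step 4: cheapest edge leaving the tree is A C (6); add A.
Step 5: cheapest edge leaving the tree is A F (4); add F.
Step 6: cheapest edge leaving the tree is C G (6); add G.
Step 7: cheapest edge leaving the tree is D G (2); add D.
Step 8: cheapest edge leaving the tree is E G (3); add E.
Vertex order: H, B, I, C, A, F, G, D, E. The 8th vertex is D.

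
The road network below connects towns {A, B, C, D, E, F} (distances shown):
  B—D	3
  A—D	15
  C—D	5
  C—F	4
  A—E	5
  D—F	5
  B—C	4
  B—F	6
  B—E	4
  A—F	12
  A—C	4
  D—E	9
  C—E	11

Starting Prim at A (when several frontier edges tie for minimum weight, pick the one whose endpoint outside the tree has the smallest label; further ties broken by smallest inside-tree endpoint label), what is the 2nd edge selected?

Prim, starting at A.
Step 1: frontier [A—C 4, A—E 5, A—F 12, A—D 15] → take A—C (4); add C.
Step 2: frontier [A—E 5, A—F 12, A—D 15, B—C 4, C—F 4, C—D 5, C—E 11] → take B—C (4); add B.
Step 3: frontier [A—E 5, A—F 12, A—D 15, B—D 3, B—E 4, B—F 6, C—F 4, C—D 5, C—E 11] → take B—D (3); add D.
Step 4: frontier [A—E 5, A—F 12, B—E 4, B—F 6, C—F 4, C—E 11, D—F 5, D—E 9] → take B—E (4); add E.
Step 5: frontier [A—F 12, B—F 6, C—F 4, D—F 5] → take C—F (4); add F.
The 2nd edge added is B—C.

B-C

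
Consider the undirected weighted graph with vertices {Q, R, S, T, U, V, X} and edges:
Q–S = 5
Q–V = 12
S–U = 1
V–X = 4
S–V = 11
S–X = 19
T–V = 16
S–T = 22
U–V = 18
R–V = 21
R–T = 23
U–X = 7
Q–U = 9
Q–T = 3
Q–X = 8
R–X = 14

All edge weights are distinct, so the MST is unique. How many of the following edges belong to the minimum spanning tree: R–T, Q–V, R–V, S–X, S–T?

0

Sort edges by weight, then run Kruskal:
S–U (1): add — endpoints in different components.
Q–T (3): add — endpoints in different components.
V–X (4): add — endpoints in different components.
Q–S (5): add — endpoints in different components.
U–X (7): add — endpoints in different components.
Q–X (8): skip — X and Q already connected.
Q–U (9): skip — U and Q already connected.
S–V (11): skip — V and S already connected.
Q–V (12): skip — V and Q already connected.
R–X (14): add — endpoints in different components.
MST edge set: {S–U, Q–T, V–X, Q–S, U–X, R–X}.
Of the listed edges, {} are in the MST → 0.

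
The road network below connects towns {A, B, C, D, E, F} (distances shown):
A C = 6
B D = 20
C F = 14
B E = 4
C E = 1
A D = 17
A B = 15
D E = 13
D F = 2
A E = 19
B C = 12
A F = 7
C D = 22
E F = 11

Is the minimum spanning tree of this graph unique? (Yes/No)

Kruskal's algorithm — process edges by increasing weight (ties by edge label):
C E (1): add. Components now {A} {B} {C,E} {D} {F}
D F (2): add. Components now {A} {B} {C,E} {D,F}
B E (4): add. Components now {A} {B,C,E} {D,F}
A C (6): add. Components now {A,B,C,E} {D,F}
A F (7): add. Components now {A,B,C,D,E,F}
Every non-tree edge has weight strictly greater than the heaviest edge on the tree path between its endpoints, so the MST is unique.

Yes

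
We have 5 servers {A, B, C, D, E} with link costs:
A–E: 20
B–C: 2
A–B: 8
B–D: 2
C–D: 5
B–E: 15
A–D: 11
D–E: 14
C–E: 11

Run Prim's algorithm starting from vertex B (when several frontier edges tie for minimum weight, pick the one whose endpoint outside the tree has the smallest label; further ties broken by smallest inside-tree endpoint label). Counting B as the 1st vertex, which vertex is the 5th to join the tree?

E

Prim's algorithm from B:
Step 1: cheapest edge leaving the tree is B–C (2); add C.
Step 2: cheapest edge leaving the tree is B–D (2); add D.
Step 3: cheapest edge leaving the tree is A–B (8); add A.
Step 4: cheapest edge leaving the tree is C–E (11); add E.
Vertex order: B, C, D, A, E. The 5th vertex is E.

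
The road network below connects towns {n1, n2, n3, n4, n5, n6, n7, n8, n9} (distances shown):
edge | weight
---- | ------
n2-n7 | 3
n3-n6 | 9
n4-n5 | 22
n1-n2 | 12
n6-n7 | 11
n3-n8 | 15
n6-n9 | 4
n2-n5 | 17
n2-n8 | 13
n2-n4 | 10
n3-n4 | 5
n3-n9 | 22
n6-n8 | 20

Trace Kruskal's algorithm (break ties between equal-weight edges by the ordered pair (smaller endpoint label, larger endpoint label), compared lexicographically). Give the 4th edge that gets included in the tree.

Kruskal: consider edges lightest-first.
n2-n7 (3): add — endpoints in different components.
n6-n9 (4): add — endpoints in different components.
n3-n4 (5): add — endpoints in different components.
n3-n6 (9): add — endpoints in different components.
n2-n4 (10): add — endpoints in different components.
n6-n7 (11): skip — n6 and n7 already connected.
n1-n2 (12): add — endpoints in different components.
n2-n8 (13): add — endpoints in different components.
n3-n8 (15): skip — n8 and n3 already connected.
n2-n5 (17): add — endpoints in different components.
The 4th edge added is n3-n6.

n3-n6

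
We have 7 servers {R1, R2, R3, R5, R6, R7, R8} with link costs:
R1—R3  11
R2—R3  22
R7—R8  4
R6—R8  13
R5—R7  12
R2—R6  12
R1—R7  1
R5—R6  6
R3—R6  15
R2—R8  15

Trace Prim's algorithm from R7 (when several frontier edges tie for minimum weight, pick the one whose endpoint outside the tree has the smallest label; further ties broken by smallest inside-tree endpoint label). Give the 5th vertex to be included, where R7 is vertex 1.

Grow the tree from R7 using Prim:
Step 1: frontier [R1—R7 1, R7—R8 4, R5—R7 12] → take R1—R7 (1); add R1.
Step 2: frontier [R1—R3 11, R7—R8 4, R5—R7 12] → take R7—R8 (4); add R8.
Step 3: frontier [R1—R3 11, R5—R7 12, R6—R8 13, R2—R8 15] → take R1—R3 (11); add R3.
Step 4: frontier [R3—R6 15, R2—R3 22, R5—R7 12, R6—R8 13, R2—R8 15] → take R5—R7 (12); add R5.
Step 5: frontier [R3—R6 15, R2—R3 22, R5—R6 6, R6—R8 13, R2—R8 15] → take R5—R6 (6); add R6.
Step 6: frontier [R2—R3 22, R2—R6 12, R2—R8 15] → take R2—R6 (12); add R2.
Vertex order: R7, R1, R8, R3, R5, R6, R2. The 5th vertex is R5.

R5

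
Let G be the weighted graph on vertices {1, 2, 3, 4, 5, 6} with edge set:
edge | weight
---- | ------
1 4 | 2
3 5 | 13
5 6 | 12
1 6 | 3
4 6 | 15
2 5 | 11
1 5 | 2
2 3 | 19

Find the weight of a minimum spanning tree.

Prim, starting at 4.
Step 1: frontier [1 4 2, 4 6 15] → take 1 4 (2); add 1.
Step 2: frontier [1 5 2, 1 6 3, 4 6 15] → take 1 5 (2); add 5.
Step 3: frontier [1 6 3, 4 6 15, 2 5 11, 5 6 12, 3 5 13] → take 1 6 (3); add 6.
Step 4: frontier [2 5 11, 3 5 13] → take 2 5 (11); add 2.
Step 5: frontier [2 3 19, 3 5 13] → take 3 5 (13); add 3.
MST edges: 1 4, 1 5, 1 6, 2 5, 3 5; total weight 2+2+3+11+13 = 31.

31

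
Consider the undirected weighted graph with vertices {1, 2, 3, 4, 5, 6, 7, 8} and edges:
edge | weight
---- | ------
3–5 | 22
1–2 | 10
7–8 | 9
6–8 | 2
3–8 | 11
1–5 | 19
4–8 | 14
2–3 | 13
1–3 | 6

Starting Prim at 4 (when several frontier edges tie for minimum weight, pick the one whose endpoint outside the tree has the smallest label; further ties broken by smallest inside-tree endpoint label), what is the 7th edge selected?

Prim, starting at 4.
Step 1: cheapest edge leaving the tree is 4–8 (14); add 8.
Step 2: cheapest edge leaving the tree is 6–8 (2); add 6.
Step 3: cheapest edge leaving the tree is 7–8 (9); add 7.
Step 4: cheapest edge leaving the tree is 3–8 (11); add 3.
Step 5: cheapest edge leaving the tree is 1–3 (6); add 1.
Step 6: cheapest edge leaving the tree is 1–2 (10); add 2.
Step 7: cheapest edge leaving the tree is 1–5 (19); add 5.
The 7th edge added is 1–5.

1-5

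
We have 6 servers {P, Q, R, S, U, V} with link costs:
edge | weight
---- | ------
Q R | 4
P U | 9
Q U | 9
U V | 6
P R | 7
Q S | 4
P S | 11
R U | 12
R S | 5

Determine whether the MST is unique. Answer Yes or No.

Kruskal: consider edges lightest-first.
Q R (4): add. Components now {U} {Q,R} {S} {P} {V}
Q S (4): add. Components now {U} {Q,R,S} {P} {V}
R S (5): skip — R and S already connected.
U V (6): add. Components now {U,V} {Q,R,S} {P}
P R (7): add. Components now {U,V} {P,Q,R,S}
P U (9): add. Components now {P,Q,R,S,U,V}
Non-tree edge Q U has weight 9, equal to the heaviest edge on its tree cycle — swapping gives another MST of the same weight. Not unique.

No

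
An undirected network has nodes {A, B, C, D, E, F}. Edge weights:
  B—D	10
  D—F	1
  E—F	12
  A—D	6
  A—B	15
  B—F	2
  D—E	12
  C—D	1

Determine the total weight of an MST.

Prim's algorithm from A:
Step 1: frontier [A—D 6, A—B 15] → take A—D (6); add D.
Step 2: frontier [A—B 15, C—D 1, D—F 1, B—D 10, D—E 12] → take C—D (1); add C.
Step 3: frontier [A—B 15, D—F 1, B—D 10, D—E 12] → take D—F (1); add F.
Step 4: frontier [A—B 15, B—D 10, D—E 12, B—F 2, E—F 12] → take B—F (2); add B.
Step 5: frontier [D—E 12, E—F 12] → take D—E (12); add E.
MST edges: A—D, C—D, D—F, B—F, D—E; total weight 6+1+1+2+12 = 22.

22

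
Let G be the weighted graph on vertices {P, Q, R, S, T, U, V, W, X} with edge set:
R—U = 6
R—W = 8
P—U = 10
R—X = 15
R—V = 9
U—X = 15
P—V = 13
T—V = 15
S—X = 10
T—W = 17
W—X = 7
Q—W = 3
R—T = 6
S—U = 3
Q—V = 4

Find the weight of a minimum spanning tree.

Prim, starting at U.
Step 1: cheapest edge leaving the tree is S—U (3); add S.
Step 2: cheapest edge leaving the tree is R—U (6); add R.
Step 3: cheapest edge leaving the tree is R—T (6); add T.
Step 4: cheapest edge leaving the tree is R—W (8); add W.
Step 5: cheapest edge leaving the tree is Q—W (3); add Q.
Step 6: cheapest edge leaving the tree is Q—V (4); add V.
Step 7: cheapest edge leaving the tree is W—X (7); add X.
Step 8: cheapest edge leaving the tree is P—U (10); add P.
MST edges: S—U, R—U, R—T, R—W, Q—W, Q—V, W—X, P—U; total weight 3+6+6+8+3+4+7+10 = 47.

47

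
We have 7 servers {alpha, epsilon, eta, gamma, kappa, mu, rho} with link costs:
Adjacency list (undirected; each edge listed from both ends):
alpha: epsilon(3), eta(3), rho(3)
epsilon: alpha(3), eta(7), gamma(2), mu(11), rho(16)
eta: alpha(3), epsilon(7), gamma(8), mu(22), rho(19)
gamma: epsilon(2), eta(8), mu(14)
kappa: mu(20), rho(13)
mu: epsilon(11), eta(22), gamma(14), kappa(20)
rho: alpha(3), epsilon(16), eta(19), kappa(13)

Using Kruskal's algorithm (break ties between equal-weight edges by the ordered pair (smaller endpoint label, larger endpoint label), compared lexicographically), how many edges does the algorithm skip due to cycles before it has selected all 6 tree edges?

2

Kruskal: consider edges lightest-first.
epsilon—gamma (2): add — endpoints in different components.
alpha—epsilon (3): add — endpoints in different components.
alpha—eta (3): add — endpoints in different components.
alpha—rho (3): add — endpoints in different components.
epsilon—eta (7): skip — epsilon and eta already connected.
eta—gamma (8): skip — eta and gamma already connected.
epsilon—mu (11): add — endpoints in different components.
kappa—rho (13): add — endpoints in different components.
Edges rejected before the tree was complete: 2.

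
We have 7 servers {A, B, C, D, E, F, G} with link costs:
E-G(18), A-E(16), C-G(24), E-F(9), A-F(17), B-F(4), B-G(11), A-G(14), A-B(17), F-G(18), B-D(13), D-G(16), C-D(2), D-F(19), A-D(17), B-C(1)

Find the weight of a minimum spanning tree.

41

Prim's algorithm from G:
Step 1: cheapest edge leaving the tree is B-G (11); add B.
Step 2: cheapest edge leaving the tree is B-C (1); add C.
Step 3: cheapest edge leaving the tree is C-D (2); add D.
Step 4: cheapest edge leaving the tree is B-F (4); add F.
Step 5: cheapest edge leaving the tree is E-F (9); add E.
Step 6: cheapest edge leaving the tree is A-G (14); add A.
MST edges: B-G, B-C, C-D, B-F, E-F, A-G; total weight 11+1+2+4+9+14 = 41.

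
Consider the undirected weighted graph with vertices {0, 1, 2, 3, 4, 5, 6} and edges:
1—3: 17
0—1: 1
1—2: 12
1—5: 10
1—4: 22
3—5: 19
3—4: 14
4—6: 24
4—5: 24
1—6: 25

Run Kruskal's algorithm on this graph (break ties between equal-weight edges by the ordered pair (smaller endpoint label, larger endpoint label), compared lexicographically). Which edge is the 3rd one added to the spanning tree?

Kruskal's algorithm — process edges by increasing weight (ties by edge label):
0—1 (1): add — endpoints in different components.
1—5 (10): add — endpoints in different components.
1—2 (12): add — endpoints in different components.
3—4 (14): add — endpoints in different components.
1—3 (17): add — endpoints in different components.
3—5 (19): skip — 3 and 5 already connected.
1—4 (22): skip — 1 and 4 already connected.
4—5 (24): skip — 4 and 5 already connected.
4—6 (24): add — endpoints in different components.
The 3rd edge added is 1—2.

1-2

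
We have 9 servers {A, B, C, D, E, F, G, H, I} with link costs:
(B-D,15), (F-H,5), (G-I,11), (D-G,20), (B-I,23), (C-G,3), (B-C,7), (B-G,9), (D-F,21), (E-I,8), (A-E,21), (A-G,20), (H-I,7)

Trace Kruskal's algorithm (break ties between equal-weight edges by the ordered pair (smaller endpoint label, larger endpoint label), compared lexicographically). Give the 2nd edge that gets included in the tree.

Sort edges by weight, then run Kruskal:
C-G (3): add — endpoints in different components.
F-H (5): add — endpoints in different components.
B-C (7): add — endpoints in different components.
H-I (7): add — endpoints in different components.
E-I (8): add — endpoints in different components.
B-G (9): skip — B and G already connected.
G-I (11): add — endpoints in different components.
B-D (15): add — endpoints in different components.
A-G (20): add — endpoints in different components.
The 2nd edge added is F-H.

F-H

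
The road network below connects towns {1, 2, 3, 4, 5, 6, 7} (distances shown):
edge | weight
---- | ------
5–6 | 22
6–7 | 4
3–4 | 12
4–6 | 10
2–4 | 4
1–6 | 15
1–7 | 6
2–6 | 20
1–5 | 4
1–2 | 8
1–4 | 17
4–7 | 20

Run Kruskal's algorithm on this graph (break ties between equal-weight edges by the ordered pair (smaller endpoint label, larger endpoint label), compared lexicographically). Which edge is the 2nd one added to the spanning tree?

2-4

Kruskal: consider edges lightest-first.
1–5 (4): add. Components now {1,5} {2} {3} {4} {6} {7}
2–4 (4): add. Components now {1,5} {2,4} {3} {6} {7}
6–7 (4): add. Components now {1,5} {2,4} {3} {6,7}
1–7 (6): add. Components now {1,5,6,7} {2,4} {3}
1–2 (8): add. Components now {1,2,4,5,6,7} {3}
4–6 (10): skip — 4 and 6 already connected.
3–4 (12): add. Components now {1,2,3,4,5,6,7}
The 2nd edge added is 2–4.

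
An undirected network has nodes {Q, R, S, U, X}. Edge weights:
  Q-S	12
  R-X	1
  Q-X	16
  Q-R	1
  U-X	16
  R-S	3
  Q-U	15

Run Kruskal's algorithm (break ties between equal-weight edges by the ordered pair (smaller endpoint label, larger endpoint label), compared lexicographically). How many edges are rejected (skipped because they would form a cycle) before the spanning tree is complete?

1

Sort edges by weight, then run Kruskal:
Q-R (1): add — endpoints in different components.
R-X (1): add — endpoints in different components.
R-S (3): add — endpoints in different components.
Q-S (12): skip — Q and S already connected.
Q-U (15): add — endpoints in different components.
Edges rejected before the tree was complete: 1.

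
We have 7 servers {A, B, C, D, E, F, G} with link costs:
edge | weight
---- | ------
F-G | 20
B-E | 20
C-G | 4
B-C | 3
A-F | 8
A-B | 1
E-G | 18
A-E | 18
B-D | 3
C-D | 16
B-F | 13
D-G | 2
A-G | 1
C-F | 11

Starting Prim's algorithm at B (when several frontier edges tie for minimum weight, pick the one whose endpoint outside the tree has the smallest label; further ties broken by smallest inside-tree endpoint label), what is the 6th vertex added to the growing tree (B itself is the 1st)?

Prim, starting at B.
Step 1: frontier [A-B 1, B-C 3, B-D 3, B-F 13, B-E 20] → take A-B (1); add A.
Step 2: frontier [A-G 1, A-F 8, A-E 18, B-C 3, B-D 3, B-F 13, B-E 20] → take A-G (1); add G.
Step 3: frontier [A-F 8, A-E 18, B-C 3, B-D 3, B-F 13, B-E 20, D-G 2, C-G 4, E-G 18, F-G 20] → take D-G (2); add D.
Step 4: frontier [A-F 8, A-E 18, B-C 3, B-F 13, B-E 20, C-D 16, C-G 4, E-G 18, F-G 20] → take B-C (3); add C.
Step 5: frontier [A-F 8, A-E 18, B-F 13, B-E 20, C-F 11, E-G 18, F-G 20] → take A-F (8); add F.
Step 6: frontier [A-E 18, B-E 20, E-G 18] → take A-E (18); add E.
Vertex order: B, A, G, D, C, F, E. The 6th vertex is F.

F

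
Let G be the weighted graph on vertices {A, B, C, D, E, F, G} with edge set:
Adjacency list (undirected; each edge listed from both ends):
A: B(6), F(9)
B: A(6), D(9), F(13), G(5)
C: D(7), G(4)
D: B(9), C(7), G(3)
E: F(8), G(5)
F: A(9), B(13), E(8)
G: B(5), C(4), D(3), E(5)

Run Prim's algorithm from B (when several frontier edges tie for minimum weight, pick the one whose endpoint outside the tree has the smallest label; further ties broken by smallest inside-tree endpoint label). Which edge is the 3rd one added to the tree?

Grow the tree from B using Prim:
Step 1: frontier [B—G 5, A—B 6, B—D 9, B—F 13] → take B—G (5); add G.
Step 2: frontier [A—B 6, B—D 9, B—F 13, D—G 3, C—G 4, E—G 5] → take D—G (3); add D.
Step 3: frontier [A—B 6, B—F 13, C—D 7, C—G 4, E—G 5] → take C—G (4); add C.
Step 4: frontier [A—B 6, B—F 13, E—G 5] → take E—G (5); add E.
Step 5: frontier [A—B 6, B—F 13, E—F 8] → take A—B (6); add A.
Step 6: frontier [A—F 9, B—F 13, E—F 8] → take E—F (8); add F.
The 3rd edge added is C—G.

C-G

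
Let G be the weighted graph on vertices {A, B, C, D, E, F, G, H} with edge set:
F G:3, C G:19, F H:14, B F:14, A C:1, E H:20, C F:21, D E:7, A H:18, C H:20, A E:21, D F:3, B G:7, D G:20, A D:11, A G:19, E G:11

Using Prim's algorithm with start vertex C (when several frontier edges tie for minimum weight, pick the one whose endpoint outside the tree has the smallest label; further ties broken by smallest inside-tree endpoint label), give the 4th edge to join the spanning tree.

F-G

Prim, starting at C.
Step 1: cheapest edge leaving the tree is A C (1); add A.
Step 2: cheapest edge leaving the tree is A D (11); add D.
Step 3: cheapest edge leaving the tree is D F (3); add F.
Step 4: cheapest edge leaving the tree is F G (3); add G.
Step 5: cheapest edge leaving the tree is B G (7); add B.
Step 6: cheapest edge leaving the tree is D E (7); add E.
Step 7: cheapest edge leaving the tree is F H (14); add H.
The 4th edge added is F G.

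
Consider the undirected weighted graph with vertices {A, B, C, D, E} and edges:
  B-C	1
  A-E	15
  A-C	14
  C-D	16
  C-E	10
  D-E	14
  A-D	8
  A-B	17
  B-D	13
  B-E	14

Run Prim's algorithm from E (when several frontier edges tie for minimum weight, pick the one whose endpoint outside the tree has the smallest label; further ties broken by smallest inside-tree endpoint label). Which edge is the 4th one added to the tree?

Grow the tree from E using Prim:
Step 1: frontier [C-E 10, B-E 14, D-E 14, A-E 15] → take C-E (10); add C.
Step 2: frontier [B-C 1, A-C 14, C-D 16, B-E 14, D-E 14, A-E 15] → take B-C (1); add B.
Step 3: frontier [B-D 13, A-B 17, A-C 14, C-D 16, D-E 14, A-E 15] → take B-D (13); add D.
Step 4: frontier [A-B 17, A-C 14, A-D 8, A-E 15] → take A-D (8); add A.
The 4th edge added is A-D.

A-D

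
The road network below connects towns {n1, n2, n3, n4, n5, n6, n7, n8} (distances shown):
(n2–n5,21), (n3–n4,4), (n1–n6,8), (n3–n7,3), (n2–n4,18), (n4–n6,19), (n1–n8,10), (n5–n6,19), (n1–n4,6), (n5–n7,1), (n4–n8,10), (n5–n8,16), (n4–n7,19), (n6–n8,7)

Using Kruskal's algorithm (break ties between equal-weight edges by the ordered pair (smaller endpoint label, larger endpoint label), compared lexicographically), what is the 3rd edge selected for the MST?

Kruskal: consider edges lightest-first.
n5–n7 (1): add — endpoints in different components.
n3–n7 (3): add — endpoints in different components.
n3–n4 (4): add — endpoints in different components.
n1–n4 (6): add — endpoints in different components.
n6–n8 (7): add — endpoints in different components.
n1–n6 (8): add — endpoints in different components.
n1–n8 (10): skip — n1 and n8 already connected.
n4–n8 (10): skip — n4 and n8 already connected.
n5–n8 (16): skip — n5 and n8 already connected.
n2–n4 (18): add — endpoints in different components.
The 3rd edge added is n3–n4.

n3-n4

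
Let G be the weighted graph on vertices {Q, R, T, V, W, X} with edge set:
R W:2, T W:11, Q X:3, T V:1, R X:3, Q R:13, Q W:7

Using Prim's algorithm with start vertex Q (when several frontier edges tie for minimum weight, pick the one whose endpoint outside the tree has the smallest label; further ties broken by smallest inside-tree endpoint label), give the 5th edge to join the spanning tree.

T-V

Grow the tree from Q using Prim:
Step 1: cheapest edge leaving the tree is Q X (3); add X.
Step 2: cheapest edge leaving the tree is R X (3); add R.
Step 3: cheapest edge leaving the tree is R W (2); add W.
Step 4: cheapest edge leaving the tree is T W (11); add T.
Step 5: cheapest edge leaving the tree is T V (1); add V.
The 5th edge added is T V.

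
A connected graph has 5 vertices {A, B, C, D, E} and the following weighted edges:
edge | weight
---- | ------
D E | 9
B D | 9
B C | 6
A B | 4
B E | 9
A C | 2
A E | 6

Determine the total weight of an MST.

Kruskal: consider edges lightest-first.
A C (2): add. Components now {A,C} {B} {D} {E}
A B (4): add. Components now {A,B,C} {D} {E}
A E (6): add. Components now {A,B,C,E} {D}
B C (6): skip — B and C already connected.
B D (9): add. Components now {A,B,C,D,E}
MST edges: A C, A B, A E, B D; total weight 2+4+6+9 = 21.

21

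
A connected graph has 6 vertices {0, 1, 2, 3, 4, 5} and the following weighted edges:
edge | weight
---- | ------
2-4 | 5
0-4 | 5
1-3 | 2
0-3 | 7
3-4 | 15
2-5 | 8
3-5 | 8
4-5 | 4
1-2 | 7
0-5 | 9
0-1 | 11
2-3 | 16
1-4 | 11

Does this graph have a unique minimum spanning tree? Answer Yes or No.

Sort edges by weight, then run Kruskal:
1-3 (2): add — endpoints in different components.
4-5 (4): add — endpoints in different components.
0-4 (5): add — endpoints in different components.
2-4 (5): add — endpoints in different components.
0-3 (7): add — endpoints in different components.
Non-tree edge 1-2 has weight 7, equal to the heaviest edge on its tree cycle — swapping gives another MST of the same weight. Not unique.

No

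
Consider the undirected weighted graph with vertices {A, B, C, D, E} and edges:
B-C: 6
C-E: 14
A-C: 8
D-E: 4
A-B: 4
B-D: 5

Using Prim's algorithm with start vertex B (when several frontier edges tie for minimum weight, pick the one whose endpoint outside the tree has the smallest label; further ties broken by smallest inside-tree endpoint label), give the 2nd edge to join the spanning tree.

B-D

Prim, starting at B.
Step 1: cheapest edge leaving the tree is A-B (4); add A.
Step 2: cheapest edge leaving the tree is B-D (5); add D.
Step 3: cheapest edge leaving the tree is D-E (4); add E.
Step 4: cheapest edge leaving the tree is B-C (6); add C.
The 2nd edge added is B-D.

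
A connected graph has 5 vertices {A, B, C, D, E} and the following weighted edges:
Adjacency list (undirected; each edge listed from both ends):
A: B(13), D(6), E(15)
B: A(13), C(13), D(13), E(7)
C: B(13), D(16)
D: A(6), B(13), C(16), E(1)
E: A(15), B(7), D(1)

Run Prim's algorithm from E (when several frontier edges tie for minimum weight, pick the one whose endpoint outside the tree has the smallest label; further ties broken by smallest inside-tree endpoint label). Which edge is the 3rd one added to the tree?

B-E

Grow the tree from E using Prim:
Step 1: frontier [D-E 1, B-E 7, A-E 15] → take D-E (1); add D.
Step 2: frontier [A-D 6, B-D 13, C-D 16, B-E 7, A-E 15] → take A-D (6); add A.
Step 3: frontier [A-B 13, B-D 13, C-D 16, B-E 7] → take B-E (7); add B.
Step 4: frontier [B-C 13, C-D 16] → take B-C (13); add C.
The 3rd edge added is B-E.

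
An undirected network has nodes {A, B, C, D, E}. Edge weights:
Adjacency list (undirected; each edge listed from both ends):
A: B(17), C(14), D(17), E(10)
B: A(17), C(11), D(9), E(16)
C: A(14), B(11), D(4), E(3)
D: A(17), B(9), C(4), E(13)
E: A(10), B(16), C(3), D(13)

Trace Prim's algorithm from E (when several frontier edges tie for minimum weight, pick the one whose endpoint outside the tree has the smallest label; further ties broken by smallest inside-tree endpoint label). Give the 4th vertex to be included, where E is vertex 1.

Grow the tree from E using Prim:
Step 1: frontier [C—E 3, A—E 10, D—E 13, B—E 16] → take C—E (3); add C.
Step 2: frontier [C—D 4, B—C 11, A—C 14, A—E 10, D—E 13, B—E 16] → take C—D (4); add D.
Step 3: frontier [B—C 11, A—C 14, B—D 9, A—D 17, A—E 10, B—E 16] → take B—D (9); add B.
Step 4: frontier [A—B 17, A—C 14, A—D 17, A—E 10] → take A—E (10); add A.
Vertex order: E, C, D, B, A. The 4th vertex is B.

B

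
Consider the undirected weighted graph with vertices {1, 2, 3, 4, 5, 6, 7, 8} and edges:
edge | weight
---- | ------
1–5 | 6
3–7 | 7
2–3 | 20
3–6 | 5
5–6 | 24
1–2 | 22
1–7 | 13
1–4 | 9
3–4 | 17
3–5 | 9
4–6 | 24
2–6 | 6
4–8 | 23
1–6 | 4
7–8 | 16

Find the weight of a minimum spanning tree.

53

Sort edges by weight, then run Kruskal:
1–6 (4): add — endpoints in different components.
3–6 (5): add — endpoints in different components.
1–5 (6): add — endpoints in different components.
2–6 (6): add — endpoints in different components.
3–7 (7): add — endpoints in different components.
1–4 (9): add — endpoints in different components.
3–5 (9): skip — 3 and 5 already connected.
1–7 (13): skip — 1 and 7 already connected.
7–8 (16): add — endpoints in different components.
MST edges: 1–6, 3–6, 1–5, 2–6, 3–7, 1–4, 7–8; total weight 4+5+6+6+7+9+16 = 53.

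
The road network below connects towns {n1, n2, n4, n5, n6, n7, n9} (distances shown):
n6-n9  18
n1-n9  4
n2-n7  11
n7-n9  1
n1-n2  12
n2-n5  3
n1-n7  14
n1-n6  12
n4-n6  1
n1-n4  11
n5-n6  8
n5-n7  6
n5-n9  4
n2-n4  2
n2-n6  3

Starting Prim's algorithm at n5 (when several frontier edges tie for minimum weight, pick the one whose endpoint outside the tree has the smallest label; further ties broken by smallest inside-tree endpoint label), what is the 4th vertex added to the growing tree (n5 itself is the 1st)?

Grow the tree from n5 using Prim:
Step 1: cheapest edge leaving the tree is n2-n5 (3); add n2.
Step 2: cheapest edge leaving the tree is n2-n4 (2); add n4.
Step 3: cheapest edge leaving the tree is n4-n6 (1); add n6.
Step 4: cheapest edge leaving the tree is n5-n9 (4); add n9.
Step 5: cheapest edge leaving the tree is n7-n9 (1); add n7.
Step 6: cheapest edge leaving the tree is n1-n9 (4); add n1.
Vertex order: n5, n2, n4, n6, n9, n7, n1. The 4th vertex is n6.

n6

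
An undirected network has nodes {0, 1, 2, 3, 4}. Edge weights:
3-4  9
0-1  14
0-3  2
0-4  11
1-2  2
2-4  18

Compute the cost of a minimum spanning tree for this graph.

Prim's algorithm from 4:
Step 1: frontier [3-4 9, 0-4 11, 2-4 18] → take 3-4 (9); add 3.
Step 2: frontier [0-3 2, 0-4 11, 2-4 18] → take 0-3 (2); add 0.
Step 3: frontier [0-1 14, 2-4 18] → take 0-1 (14); add 1.
Step 4: frontier [1-2 2, 2-4 18] → take 1-2 (2); add 2.
MST edges: 3-4, 0-3, 0-1, 1-2; total weight 9+2+14+2 = 27.

27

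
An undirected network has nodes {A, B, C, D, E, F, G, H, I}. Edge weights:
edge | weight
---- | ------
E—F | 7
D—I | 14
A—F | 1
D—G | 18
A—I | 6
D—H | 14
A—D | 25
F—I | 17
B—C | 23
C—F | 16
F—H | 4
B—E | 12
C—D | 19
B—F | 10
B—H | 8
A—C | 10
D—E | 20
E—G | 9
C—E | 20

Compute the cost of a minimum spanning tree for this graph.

59

Prim, starting at F.
Step 1: cheapest edge leaving the tree is A—F (1); add A.
Step 2: cheapest edge leaving the tree is F—H (4); add H.
Step 3: cheapest edge leaving the tree is A—I (6); add I.
Step 4: cheapest edge leaving the tree is E—F (7); add E.
Step 5: cheapest edge leaving the tree is B—H (8); add B.
Step 6: cheapest edge leaving the tree is E—G (9); add G.
Step 7: cheapest edge leaving the tree is A—C (10); add C.
Step 8: cheapest edge leaving the tree is D—H (14); add D.
MST edges: A—F, F—H, A—I, E—F, B—H, E—G, A—C, D—H; total weight 1+4+6+7+8+9+10+14 = 59.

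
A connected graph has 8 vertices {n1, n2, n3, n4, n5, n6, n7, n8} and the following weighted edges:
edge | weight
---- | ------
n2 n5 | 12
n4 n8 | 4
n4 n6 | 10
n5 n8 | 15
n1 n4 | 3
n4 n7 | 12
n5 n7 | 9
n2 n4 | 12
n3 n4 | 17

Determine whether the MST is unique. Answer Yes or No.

No

Sort edges by weight, then run Kruskal:
n1 n4 (3): add — endpoints in different components.
n4 n8 (4): add — endpoints in different components.
n5 n7 (9): add — endpoints in different components.
n4 n6 (10): add — endpoints in different components.
n2 n4 (12): add — endpoints in different components.
n2 n5 (12): add — endpoints in different components.
n4 n7 (12): skip — n4 and n7 already connected.
n5 n8 (15): skip — n5 and n8 already connected.
n3 n4 (17): add — endpoints in different components.
Non-tree edge n4 n7 has weight 12, equal to the heaviest edge on its tree cycle — swapping gives another MST of the same weight. Not unique.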